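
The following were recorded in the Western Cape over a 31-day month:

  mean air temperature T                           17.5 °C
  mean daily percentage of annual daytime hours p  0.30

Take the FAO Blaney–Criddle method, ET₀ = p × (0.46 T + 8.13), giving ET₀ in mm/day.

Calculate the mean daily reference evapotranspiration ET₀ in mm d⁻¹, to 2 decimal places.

4.85 mm d⁻¹

ET₀ = 0.30 × (0.46 × 17.5 + 8.13) = 0.30 × 16.180 = 4.8540 mm/d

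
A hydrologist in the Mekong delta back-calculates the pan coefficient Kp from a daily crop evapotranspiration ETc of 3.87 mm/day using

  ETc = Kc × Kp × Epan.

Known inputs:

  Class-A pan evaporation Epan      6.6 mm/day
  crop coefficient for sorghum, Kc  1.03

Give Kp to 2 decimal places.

0.57

ETc = Kc × Kp × Epan  ⇒  Kp = ETc / (Kc × Epan)
Kp = 3.87 / (1.03 × 6.6) = 3.87 / 6.798 = 0.5693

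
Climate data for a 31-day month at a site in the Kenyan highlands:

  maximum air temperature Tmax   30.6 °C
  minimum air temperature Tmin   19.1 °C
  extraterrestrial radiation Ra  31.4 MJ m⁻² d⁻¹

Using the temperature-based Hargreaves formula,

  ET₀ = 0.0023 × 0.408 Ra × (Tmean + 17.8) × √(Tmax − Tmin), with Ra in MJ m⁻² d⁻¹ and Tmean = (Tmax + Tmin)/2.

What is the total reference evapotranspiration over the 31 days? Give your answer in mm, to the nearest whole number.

132 mm

Tmean = (30.6 + 19.1)/2 = 24.85 °C
0.408 Ra = 0.408 × 31.4 = 12.8112 mm/d equivalent
ET₀ = 0.0023 × 12.8112 × (24.85 + 17.8) × √11.5 = 0.0023 × 12.8112 × 42.65 × 3.3912 = 4.2618 mm/d
Over 31 days: 4.2618 × 31 = 132.116 mm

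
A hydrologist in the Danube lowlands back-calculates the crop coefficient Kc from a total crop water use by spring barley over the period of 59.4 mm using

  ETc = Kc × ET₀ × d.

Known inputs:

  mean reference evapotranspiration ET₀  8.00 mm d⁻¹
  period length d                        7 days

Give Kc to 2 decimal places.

1.06

ETc = Kc × ET₀ × d  ⇒  Kc = ETc / (ET₀ × d)
Kc = 59.4 / (8.00 × 7) = 59.4 / 56.00 = 1.0607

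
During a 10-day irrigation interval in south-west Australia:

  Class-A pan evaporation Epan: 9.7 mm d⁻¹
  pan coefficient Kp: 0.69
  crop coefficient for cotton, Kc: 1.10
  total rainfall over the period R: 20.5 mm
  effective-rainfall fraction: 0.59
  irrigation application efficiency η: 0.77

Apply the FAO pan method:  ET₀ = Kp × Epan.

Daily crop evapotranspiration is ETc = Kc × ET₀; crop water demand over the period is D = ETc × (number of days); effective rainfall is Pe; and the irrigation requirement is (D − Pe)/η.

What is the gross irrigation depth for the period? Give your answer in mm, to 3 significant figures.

ET₀ = 0.69 × 9.7 = 6.6930 mm/d
ETc = Kc × ET₀ = 1.10 × 6.6930 = 7.3623 mm/d
Crop demand D = ETc × 10 d = 7.3623 × 10 = 73.623 mm
Pe = 0.59 × 20.5 = 12.095 mm
D − Pe = 73.623 − 12.095 = 61.528 mm
Gross irrigation = 61.528 / 0.77 = 79.906 mm

79.9 mm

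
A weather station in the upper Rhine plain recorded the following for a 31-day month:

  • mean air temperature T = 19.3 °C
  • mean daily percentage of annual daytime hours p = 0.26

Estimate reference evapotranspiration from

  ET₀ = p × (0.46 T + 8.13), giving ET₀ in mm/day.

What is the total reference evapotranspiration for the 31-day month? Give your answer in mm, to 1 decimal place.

137.1 mm

ET₀ = 0.26 × (0.46 × 19.3 + 8.13) = 0.26 × 17.008 = 4.4221 mm/d
Monthly total = 4.4221 × 31 = 137.085 mm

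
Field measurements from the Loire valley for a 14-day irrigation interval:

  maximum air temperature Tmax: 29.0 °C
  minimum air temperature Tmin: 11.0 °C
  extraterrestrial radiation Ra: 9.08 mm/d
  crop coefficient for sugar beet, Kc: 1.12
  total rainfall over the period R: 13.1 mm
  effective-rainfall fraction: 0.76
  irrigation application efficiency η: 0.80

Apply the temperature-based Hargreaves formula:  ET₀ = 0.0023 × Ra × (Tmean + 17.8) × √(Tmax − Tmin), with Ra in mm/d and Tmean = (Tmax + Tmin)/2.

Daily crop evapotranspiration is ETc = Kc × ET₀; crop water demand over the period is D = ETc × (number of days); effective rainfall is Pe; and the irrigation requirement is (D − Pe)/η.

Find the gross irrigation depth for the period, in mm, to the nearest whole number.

Tmean = (29.0 + 11.0)/2 = 20.00 °C
ET₀ = 0.0023 × 9.08 × (20.00 + 17.8) × √18.0 = 0.0023 × 9.08 × 37.80 × 4.2426 = 3.3492 mm/d
ETc = Kc × ET₀ = 1.12 × 3.3492 = 3.7511 mm/d
Crop demand D = ETc × 14 d = 3.7511 × 14 = 52.515 mm
Pe = 0.76 × 13.1 = 9.956 mm
D − Pe = 52.515 − 9.956 = 42.559 mm
Gross irrigation = 42.559 / 0.80 = 53.199 mm

53 mm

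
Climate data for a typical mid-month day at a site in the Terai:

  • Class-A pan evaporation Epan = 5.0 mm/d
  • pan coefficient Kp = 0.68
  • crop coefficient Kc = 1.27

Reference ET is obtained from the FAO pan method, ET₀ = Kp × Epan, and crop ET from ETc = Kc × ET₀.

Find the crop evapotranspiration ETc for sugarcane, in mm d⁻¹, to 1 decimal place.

4.3 mm d⁻¹

ET₀ = 0.68 × 5.0 = 3.4000 mm/d
ETc = Kc × ET₀ = 1.27 × 3.4000 = 4.3180 mm/d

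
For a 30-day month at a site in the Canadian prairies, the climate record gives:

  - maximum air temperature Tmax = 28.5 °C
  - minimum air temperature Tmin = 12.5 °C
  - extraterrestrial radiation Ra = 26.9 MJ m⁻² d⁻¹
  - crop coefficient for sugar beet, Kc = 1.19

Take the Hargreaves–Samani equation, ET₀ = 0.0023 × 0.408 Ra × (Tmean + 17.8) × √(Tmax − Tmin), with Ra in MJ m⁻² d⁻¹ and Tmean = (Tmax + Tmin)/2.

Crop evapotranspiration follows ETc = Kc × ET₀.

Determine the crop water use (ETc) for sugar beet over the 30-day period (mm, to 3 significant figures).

138 mm

Tmean = (28.5 + 12.5)/2 = 20.50 °C
0.408 Ra = 0.408 × 26.9 = 10.9752 mm/d equivalent
ET₀ = 0.0023 × 10.9752 × (20.50 + 17.8) × √16.0 = 0.0023 × 10.9752 × 38.30 × 4.0000 = 3.8672 mm/d
ETc = Kc × ET₀ = 1.19 × 3.8672 = 4.6020 mm/d
Over 30 days: 4.6020 × 30 = 138.060 mm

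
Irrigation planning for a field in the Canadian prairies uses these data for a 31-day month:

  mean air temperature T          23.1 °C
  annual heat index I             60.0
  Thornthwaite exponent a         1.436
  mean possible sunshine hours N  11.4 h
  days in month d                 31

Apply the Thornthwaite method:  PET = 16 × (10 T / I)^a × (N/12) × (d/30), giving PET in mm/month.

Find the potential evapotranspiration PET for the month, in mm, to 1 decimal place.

108.8 mm

10T/I = 10 × 23.1 / 60.0 = 3.8500
(10T/I)^a = 3.8500^1.436 = 6.9298
Uncorrected PET = 16 × 6.9298 = 110.877 mm
Correction = (N/12)(d/30) = (11.4/12)(31/30) = 0.9817
PET = 110.877 × 0.9817 = 108.848 mm/month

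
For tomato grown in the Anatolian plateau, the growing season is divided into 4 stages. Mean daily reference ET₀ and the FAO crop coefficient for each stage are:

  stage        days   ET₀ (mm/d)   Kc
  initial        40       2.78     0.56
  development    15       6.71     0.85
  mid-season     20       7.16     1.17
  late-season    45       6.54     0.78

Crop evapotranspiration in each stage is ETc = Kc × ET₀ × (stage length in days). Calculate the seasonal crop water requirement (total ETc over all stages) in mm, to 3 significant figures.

545 mm

initial: 0.56 × 2.78 × 40 = 62.27 mm
development: 0.85 × 6.71 × 15 = 85.55 mm
mid-season: 1.17 × 7.16 × 20 = 167.54 mm
late-season: 0.78 × 6.54 × 45 = 229.55 mm
Seasonal total = 544.91 mm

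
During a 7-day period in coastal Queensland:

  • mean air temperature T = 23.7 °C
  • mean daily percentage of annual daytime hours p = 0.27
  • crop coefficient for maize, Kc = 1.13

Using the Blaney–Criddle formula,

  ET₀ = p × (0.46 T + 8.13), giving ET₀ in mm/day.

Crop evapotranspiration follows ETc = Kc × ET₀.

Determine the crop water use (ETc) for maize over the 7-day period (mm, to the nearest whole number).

ET₀ = 0.27 × (0.46 × 23.7 + 8.13) = 0.27 × 19.032 = 5.1386 mm/d
ETc = Kc × ET₀ = 1.13 × 5.1386 = 5.8066 mm/d
Over 7 days: 5.8066 × 7 = 40.646 mm

41 mm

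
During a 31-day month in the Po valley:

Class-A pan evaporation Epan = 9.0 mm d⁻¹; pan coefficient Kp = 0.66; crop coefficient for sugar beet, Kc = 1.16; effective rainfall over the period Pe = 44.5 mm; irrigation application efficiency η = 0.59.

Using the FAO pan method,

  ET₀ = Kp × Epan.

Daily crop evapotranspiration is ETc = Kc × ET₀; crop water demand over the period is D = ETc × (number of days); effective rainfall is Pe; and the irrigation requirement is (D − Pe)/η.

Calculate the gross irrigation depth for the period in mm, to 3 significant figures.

ET₀ = 0.66 × 9.0 = 5.9400 mm/d
ETc = Kc × ET₀ = 1.16 × 5.9400 = 6.8904 mm/d
Crop demand D = ETc × 31 d = 6.8904 × 31 = 213.602 mm
D − Pe = 213.602 − 44.5 = 169.102 mm
Gross irrigation = 169.102 / 0.59 = 286.614 mm

287 mm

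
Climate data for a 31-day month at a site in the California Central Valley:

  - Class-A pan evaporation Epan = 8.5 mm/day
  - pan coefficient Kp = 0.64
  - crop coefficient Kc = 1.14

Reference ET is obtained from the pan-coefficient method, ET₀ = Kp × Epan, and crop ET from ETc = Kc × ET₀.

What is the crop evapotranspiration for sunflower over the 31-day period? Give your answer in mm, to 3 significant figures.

192 mm

ET₀ = 0.64 × 8.5 = 5.4400 mm/d
ETc = Kc × ET₀ = 1.14 × 5.4400 = 6.2016 mm/d
Over 31 days: 6.2016 × 31 = 192.250 mm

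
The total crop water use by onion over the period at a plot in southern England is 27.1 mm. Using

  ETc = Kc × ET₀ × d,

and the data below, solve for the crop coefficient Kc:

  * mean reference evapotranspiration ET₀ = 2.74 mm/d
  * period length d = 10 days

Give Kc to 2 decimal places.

0.99

ETc = Kc × ET₀ × d  ⇒  Kc = ETc / (ET₀ × d)
Kc = 27.1 / (2.74 × 10) = 27.1 / 27.40 = 0.9891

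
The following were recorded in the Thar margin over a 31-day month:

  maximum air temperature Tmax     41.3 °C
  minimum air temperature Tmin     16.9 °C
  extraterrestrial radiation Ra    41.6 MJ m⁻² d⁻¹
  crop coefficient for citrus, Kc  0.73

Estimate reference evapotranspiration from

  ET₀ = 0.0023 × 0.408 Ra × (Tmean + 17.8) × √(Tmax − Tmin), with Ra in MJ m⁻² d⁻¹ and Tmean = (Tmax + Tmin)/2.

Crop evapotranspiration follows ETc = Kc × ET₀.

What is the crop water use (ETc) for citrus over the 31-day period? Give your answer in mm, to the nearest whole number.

205 mm

Tmean = (41.3 + 16.9)/2 = 29.10 °C
0.408 Ra = 0.408 × 41.6 = 16.9728 mm/d equivalent
ET₀ = 0.0023 × 16.9728 × (29.10 + 17.8) × √24.4 = 0.0023 × 16.9728 × 46.90 × 4.9396 = 9.0437 mm/d
ETc = Kc × ET₀ = 0.73 × 9.0437 = 6.6019 mm/d
Over 31 days: 6.6019 × 31 = 204.659 mm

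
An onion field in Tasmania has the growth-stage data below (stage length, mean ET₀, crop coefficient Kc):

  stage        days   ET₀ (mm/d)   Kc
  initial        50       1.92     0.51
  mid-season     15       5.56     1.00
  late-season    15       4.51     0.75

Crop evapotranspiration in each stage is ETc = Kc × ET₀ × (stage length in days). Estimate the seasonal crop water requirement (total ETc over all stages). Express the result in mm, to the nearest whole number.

183 mm

initial: 0.51 × 1.92 × 50 = 48.96 mm
mid-season: 1.00 × 5.56 × 15 = 83.40 mm
late-season: 0.75 × 4.51 × 15 = 50.74 mm
Seasonal total = 183.10 mm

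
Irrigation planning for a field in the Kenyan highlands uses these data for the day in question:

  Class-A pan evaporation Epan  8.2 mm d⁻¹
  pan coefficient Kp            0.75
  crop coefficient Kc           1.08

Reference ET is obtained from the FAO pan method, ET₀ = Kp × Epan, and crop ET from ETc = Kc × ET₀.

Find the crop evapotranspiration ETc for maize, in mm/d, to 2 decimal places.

ET₀ = 0.75 × 8.2 = 6.1500 mm/d
ETc = Kc × ET₀ = 1.08 × 6.1500 = 6.6420 mm/d

6.64 mm/d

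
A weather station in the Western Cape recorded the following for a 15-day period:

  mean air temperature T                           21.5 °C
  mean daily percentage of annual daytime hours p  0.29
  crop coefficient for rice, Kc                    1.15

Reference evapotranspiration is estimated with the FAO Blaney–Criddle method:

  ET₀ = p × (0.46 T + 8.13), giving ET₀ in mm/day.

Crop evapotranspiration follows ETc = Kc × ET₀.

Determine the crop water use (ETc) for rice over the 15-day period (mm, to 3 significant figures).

ET₀ = 0.29 × (0.46 × 21.5 + 8.13) = 0.29 × 18.020 = 5.2258 mm/d
ETc = Kc × ET₀ = 1.15 × 5.2258 = 6.0097 mm/d
Over 15 days: 6.0097 × 15 = 90.146 mm

90.1 mm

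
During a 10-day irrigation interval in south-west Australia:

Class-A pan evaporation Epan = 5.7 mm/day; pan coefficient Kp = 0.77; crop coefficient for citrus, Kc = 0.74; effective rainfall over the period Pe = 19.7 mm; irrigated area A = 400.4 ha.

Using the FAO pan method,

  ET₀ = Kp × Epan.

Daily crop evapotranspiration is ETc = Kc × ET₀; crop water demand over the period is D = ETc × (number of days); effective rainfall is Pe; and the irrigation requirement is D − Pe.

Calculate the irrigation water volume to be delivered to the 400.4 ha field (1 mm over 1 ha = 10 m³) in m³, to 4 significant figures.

ET₀ = 0.77 × 5.7 = 4.3890 mm/d
ETc = Kc × ET₀ = 0.74 × 4.3890 = 3.2479 mm/d
Crop demand D = ETc × 10 d = 3.2479 × 10 = 32.479 mm
D − Pe = 32.479 − 19.7 = 12.779 mm
Volume = 12.779 mm × 400.4 ha × 10 = 51167.1 m³

51170 m³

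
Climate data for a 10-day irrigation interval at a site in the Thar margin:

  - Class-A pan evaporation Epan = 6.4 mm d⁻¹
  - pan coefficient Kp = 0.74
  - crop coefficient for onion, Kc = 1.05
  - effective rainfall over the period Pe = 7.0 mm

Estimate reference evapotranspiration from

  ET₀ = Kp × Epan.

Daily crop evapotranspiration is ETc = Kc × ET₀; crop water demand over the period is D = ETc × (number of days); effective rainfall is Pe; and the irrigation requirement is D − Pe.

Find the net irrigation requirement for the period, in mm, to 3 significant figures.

ET₀ = 0.74 × 6.4 = 4.7360 mm/d
ETc = Kc × ET₀ = 1.05 × 4.7360 = 4.9728 mm/d
Crop demand D = ETc × 10 d = 4.9728 × 10 = 49.728 mm
D − Pe = 49.728 − 7.0 = 42.728 mm

42.7 mm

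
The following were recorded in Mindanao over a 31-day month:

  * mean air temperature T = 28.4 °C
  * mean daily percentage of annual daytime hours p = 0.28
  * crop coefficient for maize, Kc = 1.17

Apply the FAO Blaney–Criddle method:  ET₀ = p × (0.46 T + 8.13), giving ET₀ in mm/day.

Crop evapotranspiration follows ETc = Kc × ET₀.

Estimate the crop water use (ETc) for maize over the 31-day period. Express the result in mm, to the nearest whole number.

215 mm

ET₀ = 0.28 × (0.46 × 28.4 + 8.13) = 0.28 × 21.194 = 5.9343 mm/d
ETc = Kc × ET₀ = 1.17 × 5.9343 = 6.9431 mm/d
Over 31 days: 6.9431 × 31 = 215.236 mm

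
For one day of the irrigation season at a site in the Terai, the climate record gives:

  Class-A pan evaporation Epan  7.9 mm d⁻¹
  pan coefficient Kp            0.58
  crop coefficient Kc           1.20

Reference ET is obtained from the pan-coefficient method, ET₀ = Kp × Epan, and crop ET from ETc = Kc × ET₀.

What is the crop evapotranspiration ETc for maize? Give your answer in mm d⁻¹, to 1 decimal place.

ET₀ = 0.58 × 7.9 = 4.5820 mm/d
ETc = Kc × ET₀ = 1.20 × 4.5820 = 5.4984 mm/d

5.5 mm d⁻¹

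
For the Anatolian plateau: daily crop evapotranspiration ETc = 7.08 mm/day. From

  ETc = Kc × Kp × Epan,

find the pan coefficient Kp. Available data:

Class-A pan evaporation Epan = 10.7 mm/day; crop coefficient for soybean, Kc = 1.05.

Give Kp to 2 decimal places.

0.63

ETc = Kc × Kp × Epan  ⇒  Kp = ETc / (Kc × Epan)
Kp = 7.08 / (1.05 × 10.7) = 7.08 / 11.235 = 0.6302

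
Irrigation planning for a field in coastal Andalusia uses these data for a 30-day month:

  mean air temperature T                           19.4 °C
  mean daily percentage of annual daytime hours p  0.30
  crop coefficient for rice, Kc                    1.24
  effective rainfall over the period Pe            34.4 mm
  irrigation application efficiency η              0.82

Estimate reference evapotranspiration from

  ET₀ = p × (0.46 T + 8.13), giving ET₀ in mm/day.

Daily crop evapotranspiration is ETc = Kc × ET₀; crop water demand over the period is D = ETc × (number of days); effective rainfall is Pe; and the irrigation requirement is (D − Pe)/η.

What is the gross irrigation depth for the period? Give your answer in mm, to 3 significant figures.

ET₀ = 0.30 × (0.46 × 19.4 + 8.13) = 0.30 × 17.054 = 5.1162 mm/d
ETc = Kc × ET₀ = 1.24 × 5.1162 = 6.3441 mm/d
Crop demand D = ETc × 30 d = 6.3441 × 30 = 190.323 mm
D − Pe = 190.323 − 34.4 = 155.923 mm
Gross irrigation = 155.923 / 0.82 = 190.150 mm

190 mm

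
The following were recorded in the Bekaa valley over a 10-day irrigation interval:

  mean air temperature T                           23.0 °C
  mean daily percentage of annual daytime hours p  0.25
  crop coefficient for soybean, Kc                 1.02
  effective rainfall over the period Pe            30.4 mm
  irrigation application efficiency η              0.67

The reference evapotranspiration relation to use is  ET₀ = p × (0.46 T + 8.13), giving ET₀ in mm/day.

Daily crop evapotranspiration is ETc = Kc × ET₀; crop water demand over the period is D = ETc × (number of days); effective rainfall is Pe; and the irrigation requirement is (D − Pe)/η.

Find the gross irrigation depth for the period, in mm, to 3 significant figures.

ET₀ = 0.25 × (0.46 × 23.0 + 8.13) = 0.25 × 18.710 = 4.6775 mm/d
ETc = Kc × ET₀ = 1.02 × 4.6775 = 4.7711 mm/d
Crop demand D = ETc × 10 d = 4.7711 × 10 = 47.711 mm
D − Pe = 47.711 − 30.4 = 17.311 mm
Gross irrigation = 17.311 / 0.67 = 25.837 mm

25.8 mm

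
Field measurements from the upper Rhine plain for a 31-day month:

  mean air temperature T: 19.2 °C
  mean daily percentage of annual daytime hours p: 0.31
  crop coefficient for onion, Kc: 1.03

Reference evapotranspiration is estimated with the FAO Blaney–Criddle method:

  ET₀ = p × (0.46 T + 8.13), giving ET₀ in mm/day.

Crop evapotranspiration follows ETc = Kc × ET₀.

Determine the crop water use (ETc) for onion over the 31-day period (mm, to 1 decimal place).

167.9 mm

ET₀ = 0.31 × (0.46 × 19.2 + 8.13) = 0.31 × 16.962 = 5.2582 mm/d
ETc = Kc × ET₀ = 1.03 × 5.2582 = 5.4159 mm/d
Over 31 days: 5.4159 × 31 = 167.893 mm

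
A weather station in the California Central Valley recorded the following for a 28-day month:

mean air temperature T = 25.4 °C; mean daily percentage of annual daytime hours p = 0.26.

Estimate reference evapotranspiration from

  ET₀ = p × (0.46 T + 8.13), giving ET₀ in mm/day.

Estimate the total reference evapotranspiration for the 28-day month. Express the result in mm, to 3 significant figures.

ET₀ = 0.26 × (0.46 × 25.4 + 8.13) = 0.26 × 19.814 = 5.1516 mm/d
Monthly total = 5.1516 × 28 = 144.245 mm

144 mm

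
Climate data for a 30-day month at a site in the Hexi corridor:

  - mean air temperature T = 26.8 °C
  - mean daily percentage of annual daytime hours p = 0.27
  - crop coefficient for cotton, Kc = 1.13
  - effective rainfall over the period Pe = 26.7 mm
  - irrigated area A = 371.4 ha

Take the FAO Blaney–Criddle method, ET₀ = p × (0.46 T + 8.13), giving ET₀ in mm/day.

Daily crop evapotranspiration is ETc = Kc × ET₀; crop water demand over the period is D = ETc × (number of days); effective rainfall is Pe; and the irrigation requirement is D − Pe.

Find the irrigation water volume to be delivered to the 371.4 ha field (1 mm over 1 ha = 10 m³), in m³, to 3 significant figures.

ET₀ = 0.27 × (0.46 × 26.8 + 8.13) = 0.27 × 20.458 = 5.5237 mm/d
ETc = Kc × ET₀ = 1.13 × 5.5237 = 6.2418 mm/d
Crop demand D = ETc × 30 d = 6.2418 × 30 = 187.254 mm
D − Pe = 187.254 − 26.7 = 160.554 mm
Volume = 160.554 mm × 371.4 ha × 10 = 596297.6 m³

596000 m³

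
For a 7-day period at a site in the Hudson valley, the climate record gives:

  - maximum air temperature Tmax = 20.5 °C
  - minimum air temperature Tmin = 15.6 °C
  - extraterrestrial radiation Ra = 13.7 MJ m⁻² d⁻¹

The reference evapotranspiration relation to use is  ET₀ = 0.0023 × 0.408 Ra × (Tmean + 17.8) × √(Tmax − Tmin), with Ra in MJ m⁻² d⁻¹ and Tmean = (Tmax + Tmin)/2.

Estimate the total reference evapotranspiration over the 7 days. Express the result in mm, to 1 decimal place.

Tmean = (20.5 + 15.6)/2 = 18.05 °C
0.408 Ra = 0.408 × 13.7 = 5.5896 mm/d equivalent
ET₀ = 0.0023 × 5.5896 × (18.05 + 17.8) × √4.9 = 0.0023 × 5.5896 × 35.85 × 2.2136 = 1.0202 mm/d
Over 7 days: 1.0202 × 7 = 7.141 mm

7.1 mm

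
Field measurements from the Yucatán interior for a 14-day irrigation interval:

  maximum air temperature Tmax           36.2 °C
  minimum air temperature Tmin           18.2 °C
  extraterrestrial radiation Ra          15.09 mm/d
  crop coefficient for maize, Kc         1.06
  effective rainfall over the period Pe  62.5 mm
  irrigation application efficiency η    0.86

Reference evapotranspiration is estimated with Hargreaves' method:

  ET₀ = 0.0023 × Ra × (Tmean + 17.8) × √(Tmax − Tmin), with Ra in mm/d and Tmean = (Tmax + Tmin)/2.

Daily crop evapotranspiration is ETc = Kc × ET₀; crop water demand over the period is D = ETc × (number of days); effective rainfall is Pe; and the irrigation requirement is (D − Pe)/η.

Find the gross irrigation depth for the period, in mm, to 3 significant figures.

Tmean = (36.2 + 18.2)/2 = 27.20 °C
ET₀ = 0.0023 × 15.09 × (27.20 + 17.8) × √18.0 = 0.0023 × 15.09 × 45.00 × 4.2426 = 6.6262 mm/d
ETc = Kc × ET₀ = 1.06 × 6.6262 = 7.0238 mm/d
Crop demand D = ETc × 14 d = 7.0238 × 14 = 98.333 mm
D − Pe = 98.333 − 62.5 = 35.833 mm
Gross irrigation = 35.833 / 0.86 = 41.666 mm

41.7 mm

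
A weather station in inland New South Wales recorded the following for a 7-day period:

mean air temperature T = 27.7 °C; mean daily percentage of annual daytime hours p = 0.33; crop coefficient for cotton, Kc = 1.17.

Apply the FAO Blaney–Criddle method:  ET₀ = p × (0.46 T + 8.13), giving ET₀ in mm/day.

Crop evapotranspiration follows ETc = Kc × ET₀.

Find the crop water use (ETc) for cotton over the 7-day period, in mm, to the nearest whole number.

ET₀ = 0.33 × (0.46 × 27.7 + 8.13) = 0.33 × 20.872 = 6.8878 mm/d
ETc = Kc × ET₀ = 1.17 × 6.8878 = 8.0587 mm/d
Over 7 days: 8.0587 × 7 = 56.411 mm

56 mm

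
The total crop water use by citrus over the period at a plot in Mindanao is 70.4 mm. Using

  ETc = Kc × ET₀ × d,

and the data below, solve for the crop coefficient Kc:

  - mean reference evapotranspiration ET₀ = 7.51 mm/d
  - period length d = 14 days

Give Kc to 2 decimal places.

0.67

ETc = Kc × ET₀ × d  ⇒  Kc = ETc / (ET₀ × d)
Kc = 70.4 / (7.51 × 14) = 70.4 / 105.14 = 0.6696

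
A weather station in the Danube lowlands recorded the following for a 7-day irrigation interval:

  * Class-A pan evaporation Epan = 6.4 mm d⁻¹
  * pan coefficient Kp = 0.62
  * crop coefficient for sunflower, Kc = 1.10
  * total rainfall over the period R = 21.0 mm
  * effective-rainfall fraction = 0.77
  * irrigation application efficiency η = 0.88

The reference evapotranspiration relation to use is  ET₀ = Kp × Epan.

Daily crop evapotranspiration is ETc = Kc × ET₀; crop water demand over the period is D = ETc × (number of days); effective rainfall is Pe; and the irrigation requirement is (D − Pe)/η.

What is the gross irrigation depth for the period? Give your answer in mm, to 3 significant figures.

16.3 mm

ET₀ = 0.62 × 6.4 = 3.9680 mm/d
ETc = Kc × ET₀ = 1.10 × 3.9680 = 4.3648 mm/d
Crop demand D = ETc × 7 d = 4.3648 × 7 = 30.554 mm
Pe = 0.77 × 21.0 = 16.170 mm
D − Pe = 30.554 − 16.170 = 14.384 mm
Gross irrigation = 14.384 / 0.88 = 16.345 mm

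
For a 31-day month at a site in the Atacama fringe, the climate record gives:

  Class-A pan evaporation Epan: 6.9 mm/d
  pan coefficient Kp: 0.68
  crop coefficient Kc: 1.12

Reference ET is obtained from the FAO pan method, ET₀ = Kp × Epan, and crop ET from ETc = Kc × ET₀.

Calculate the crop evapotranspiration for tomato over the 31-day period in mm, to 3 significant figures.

163 mm

ET₀ = 0.68 × 6.9 = 4.6920 mm/d
ETc = Kc × ET₀ = 1.12 × 4.6920 = 5.2550 mm/d
Over 31 days: 5.2550 × 31 = 162.905 mm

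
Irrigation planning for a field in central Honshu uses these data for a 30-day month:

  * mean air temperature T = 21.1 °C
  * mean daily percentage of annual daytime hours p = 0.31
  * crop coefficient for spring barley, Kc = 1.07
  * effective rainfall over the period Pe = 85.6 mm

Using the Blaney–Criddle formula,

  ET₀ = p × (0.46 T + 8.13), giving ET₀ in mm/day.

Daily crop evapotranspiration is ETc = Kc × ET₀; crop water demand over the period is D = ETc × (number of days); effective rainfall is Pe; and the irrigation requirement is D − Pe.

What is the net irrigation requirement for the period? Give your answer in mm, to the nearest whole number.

92 mm

ET₀ = 0.31 × (0.46 × 21.1 + 8.13) = 0.31 × 17.836 = 5.5292 mm/d
ETc = Kc × ET₀ = 1.07 × 5.5292 = 5.9162 mm/d
Crop demand D = ETc × 30 d = 5.9162 × 30 = 177.486 mm
D − Pe = 177.486 − 85.6 = 91.886 mm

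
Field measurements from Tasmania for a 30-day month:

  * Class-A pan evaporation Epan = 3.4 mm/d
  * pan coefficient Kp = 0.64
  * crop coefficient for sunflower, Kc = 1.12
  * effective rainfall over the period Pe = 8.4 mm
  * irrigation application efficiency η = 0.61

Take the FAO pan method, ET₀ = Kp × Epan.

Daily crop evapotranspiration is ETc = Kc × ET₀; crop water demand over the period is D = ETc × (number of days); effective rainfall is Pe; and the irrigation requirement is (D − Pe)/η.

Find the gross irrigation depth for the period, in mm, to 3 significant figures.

ET₀ = 0.64 × 3.4 = 2.1760 mm/d
ETc = Kc × ET₀ = 1.12 × 2.1760 = 2.4371 mm/d
Crop demand D = ETc × 30 d = 2.4371 × 30 = 73.113 mm
D − Pe = 73.113 − 8.4 = 64.713 mm
Gross irrigation = 64.713 / 0.61 = 106.087 mm

106 mm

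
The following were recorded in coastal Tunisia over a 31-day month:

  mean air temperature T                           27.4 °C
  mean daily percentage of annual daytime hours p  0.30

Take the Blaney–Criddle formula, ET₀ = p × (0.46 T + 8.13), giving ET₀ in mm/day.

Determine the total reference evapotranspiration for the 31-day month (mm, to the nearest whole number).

193 mm

ET₀ = 0.30 × (0.46 × 27.4 + 8.13) = 0.30 × 20.734 = 6.2202 mm/d
Monthly total = 6.2202 × 31 = 192.826 mm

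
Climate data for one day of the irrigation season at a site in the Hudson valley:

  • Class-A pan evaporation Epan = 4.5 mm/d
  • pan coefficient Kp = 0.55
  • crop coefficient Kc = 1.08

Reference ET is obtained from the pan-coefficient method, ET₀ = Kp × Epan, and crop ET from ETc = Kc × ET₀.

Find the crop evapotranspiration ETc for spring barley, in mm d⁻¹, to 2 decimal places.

2.67 mm d⁻¹

ET₀ = 0.55 × 4.5 = 2.4750 mm/d
ETc = Kc × ET₀ = 1.08 × 2.4750 = 2.6730 mm/d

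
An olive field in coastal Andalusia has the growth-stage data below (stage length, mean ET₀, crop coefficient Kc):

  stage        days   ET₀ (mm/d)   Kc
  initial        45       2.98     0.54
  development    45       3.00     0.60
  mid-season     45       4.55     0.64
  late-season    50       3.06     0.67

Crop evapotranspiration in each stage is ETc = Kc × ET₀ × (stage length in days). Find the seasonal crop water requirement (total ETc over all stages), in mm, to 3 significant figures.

387 mm

initial: 0.54 × 2.98 × 45 = 72.41 mm
development: 0.60 × 3.00 × 45 = 81.00 mm
mid-season: 0.64 × 4.55 × 45 = 131.04 mm
late-season: 0.67 × 3.06 × 50 = 102.51 mm
Seasonal total = 386.96 mm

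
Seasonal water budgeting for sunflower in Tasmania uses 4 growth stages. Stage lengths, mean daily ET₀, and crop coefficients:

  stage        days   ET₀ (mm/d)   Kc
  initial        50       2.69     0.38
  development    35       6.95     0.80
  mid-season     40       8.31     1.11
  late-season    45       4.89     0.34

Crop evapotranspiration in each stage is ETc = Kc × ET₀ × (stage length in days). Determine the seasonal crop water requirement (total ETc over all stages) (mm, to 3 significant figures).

689 mm

initial: 0.38 × 2.69 × 50 = 51.11 mm
development: 0.80 × 6.95 × 35 = 194.60 mm
mid-season: 1.11 × 8.31 × 40 = 368.96 mm
late-season: 0.34 × 4.89 × 45 = 74.82 mm
Seasonal total = 689.49 mm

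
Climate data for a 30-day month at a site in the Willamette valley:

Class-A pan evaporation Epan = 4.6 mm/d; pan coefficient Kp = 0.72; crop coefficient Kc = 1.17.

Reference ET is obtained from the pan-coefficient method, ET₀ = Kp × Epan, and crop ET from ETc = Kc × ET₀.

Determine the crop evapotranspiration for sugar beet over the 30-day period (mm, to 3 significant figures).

ET₀ = 0.72 × 4.6 = 3.3120 mm/d
ETc = Kc × ET₀ = 1.17 × 3.3120 = 3.8750 mm/d
Over 30 days: 3.8750 × 30 = 116.250 mm

116 mm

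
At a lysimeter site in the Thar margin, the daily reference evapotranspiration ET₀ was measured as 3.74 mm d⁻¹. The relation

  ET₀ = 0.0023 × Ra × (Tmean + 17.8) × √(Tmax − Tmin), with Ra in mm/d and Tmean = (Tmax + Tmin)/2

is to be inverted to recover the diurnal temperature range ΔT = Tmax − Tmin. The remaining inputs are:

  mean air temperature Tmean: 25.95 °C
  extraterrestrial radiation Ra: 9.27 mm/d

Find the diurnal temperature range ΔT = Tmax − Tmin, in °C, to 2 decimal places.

√ΔT = ET₀ / [0.0023 × Ra × (Tmean+17.8)] = 3.74 / (0.0023 × 9.27 × 43.75) = 4.0095
ΔT = 4.0095² = 16.076 °C

16.08 °C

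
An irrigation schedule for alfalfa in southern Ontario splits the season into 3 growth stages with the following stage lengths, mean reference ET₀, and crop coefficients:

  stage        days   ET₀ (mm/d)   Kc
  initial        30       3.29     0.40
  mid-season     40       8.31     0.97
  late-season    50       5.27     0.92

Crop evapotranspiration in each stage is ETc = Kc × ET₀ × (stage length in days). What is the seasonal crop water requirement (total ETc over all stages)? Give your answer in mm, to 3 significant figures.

604 mm

initial: 0.40 × 3.29 × 30 = 39.48 mm
mid-season: 0.97 × 8.31 × 40 = 322.43 mm
late-season: 0.92 × 5.27 × 50 = 242.42 mm
Seasonal total = 604.33 mm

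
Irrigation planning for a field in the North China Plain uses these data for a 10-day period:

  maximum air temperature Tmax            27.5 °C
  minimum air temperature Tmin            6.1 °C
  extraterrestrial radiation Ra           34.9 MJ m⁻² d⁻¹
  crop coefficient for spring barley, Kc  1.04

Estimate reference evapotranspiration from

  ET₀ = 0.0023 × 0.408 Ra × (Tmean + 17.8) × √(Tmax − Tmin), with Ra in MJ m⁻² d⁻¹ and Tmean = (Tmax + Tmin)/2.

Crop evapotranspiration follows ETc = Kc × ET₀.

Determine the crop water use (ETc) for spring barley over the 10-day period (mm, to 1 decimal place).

54.5 mm

Tmean = (27.5 + 6.1)/2 = 16.80 °C
0.408 Ra = 0.408 × 34.9 = 14.2392 mm/d equivalent
ET₀ = 0.0023 × 14.2392 × (16.80 + 17.8) × √21.4 = 0.0023 × 14.2392 × 34.60 × 4.6260 = 5.2420 mm/d
ETc = Kc × ET₀ = 1.04 × 5.2420 = 5.4517 mm/d
Over 10 days: 5.4517 × 10 = 54.517 mm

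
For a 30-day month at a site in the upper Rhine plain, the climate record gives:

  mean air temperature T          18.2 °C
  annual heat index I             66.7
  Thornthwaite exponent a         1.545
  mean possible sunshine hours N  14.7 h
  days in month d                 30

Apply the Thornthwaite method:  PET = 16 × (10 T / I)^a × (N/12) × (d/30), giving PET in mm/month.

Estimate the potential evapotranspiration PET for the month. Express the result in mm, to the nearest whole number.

92 mm

10T/I = 10 × 18.2 / 66.7 = 2.7286
(10T/I)^a = 2.7286^1.545 = 4.7155
Uncorrected PET = 16 × 4.7155 = 75.448 mm
Correction = (N/12)(d/30) = (14.7/12)(30/30) = 1.2250
PET = 75.448 × 1.2250 = 92.424 mm/month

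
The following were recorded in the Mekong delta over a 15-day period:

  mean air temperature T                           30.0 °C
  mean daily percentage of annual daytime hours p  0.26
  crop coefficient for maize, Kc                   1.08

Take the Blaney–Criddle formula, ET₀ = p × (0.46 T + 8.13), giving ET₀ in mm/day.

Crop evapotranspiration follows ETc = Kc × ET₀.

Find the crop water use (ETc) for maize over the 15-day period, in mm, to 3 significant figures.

92.4 mm

ET₀ = 0.26 × (0.46 × 30.0 + 8.13) = 0.26 × 21.930 = 5.7018 mm/d
ETc = Kc × ET₀ = 1.08 × 5.7018 = 6.1579 mm/d
Over 15 days: 6.1579 × 15 = 92.369 mm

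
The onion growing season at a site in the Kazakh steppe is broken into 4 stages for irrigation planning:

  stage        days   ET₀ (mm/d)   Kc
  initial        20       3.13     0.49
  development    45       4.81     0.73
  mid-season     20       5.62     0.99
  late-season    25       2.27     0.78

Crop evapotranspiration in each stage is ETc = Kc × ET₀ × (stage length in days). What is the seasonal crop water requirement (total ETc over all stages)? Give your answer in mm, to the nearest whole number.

344 mm

initial: 0.49 × 3.13 × 20 = 30.67 mm
development: 0.73 × 4.81 × 45 = 158.01 mm
mid-season: 0.99 × 5.62 × 20 = 111.28 mm
late-season: 0.78 × 2.27 × 25 = 44.27 mm
Seasonal total = 344.23 mm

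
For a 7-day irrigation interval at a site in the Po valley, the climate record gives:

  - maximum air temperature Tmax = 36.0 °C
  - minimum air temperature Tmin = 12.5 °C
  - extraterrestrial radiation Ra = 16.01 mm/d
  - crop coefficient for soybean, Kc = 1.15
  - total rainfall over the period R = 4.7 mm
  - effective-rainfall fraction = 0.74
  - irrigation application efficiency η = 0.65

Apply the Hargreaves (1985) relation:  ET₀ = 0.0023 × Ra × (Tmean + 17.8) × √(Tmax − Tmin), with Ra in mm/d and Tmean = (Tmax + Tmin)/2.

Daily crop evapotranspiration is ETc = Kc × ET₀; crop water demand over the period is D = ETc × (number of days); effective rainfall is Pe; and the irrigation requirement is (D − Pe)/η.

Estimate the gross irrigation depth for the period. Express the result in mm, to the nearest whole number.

88 mm

Tmean = (36.0 + 12.5)/2 = 24.25 °C
ET₀ = 0.0023 × 16.01 × (24.25 + 17.8) × √23.5 = 0.0023 × 16.01 × 42.05 × 4.8477 = 7.5062 mm/d
ETc = Kc × ET₀ = 1.15 × 7.5062 = 8.6321 mm/d
Crop demand D = ETc × 7 d = 8.6321 × 7 = 60.425 mm
Pe = 0.74 × 4.7 = 3.478 mm
D − Pe = 60.425 − 3.478 = 56.947 mm
Gross irrigation = 56.947 / 0.65 = 87.611 mm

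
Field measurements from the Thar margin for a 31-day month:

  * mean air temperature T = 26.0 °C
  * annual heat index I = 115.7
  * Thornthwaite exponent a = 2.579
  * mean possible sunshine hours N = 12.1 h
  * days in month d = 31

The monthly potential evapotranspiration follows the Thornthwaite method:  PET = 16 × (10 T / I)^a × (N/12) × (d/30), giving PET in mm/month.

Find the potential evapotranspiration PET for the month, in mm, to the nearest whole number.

135 mm

10T/I = 10 × 26.0 / 115.7 = 2.2472
(10T/I)^a = 2.2472^2.579 = 8.0702
Uncorrected PET = 16 × 8.0702 = 129.123 mm
Correction = (N/12)(d/30) = (12.1/12)(31/30) = 1.0419
PET = 129.123 × 1.0419 = 134.533 mm/month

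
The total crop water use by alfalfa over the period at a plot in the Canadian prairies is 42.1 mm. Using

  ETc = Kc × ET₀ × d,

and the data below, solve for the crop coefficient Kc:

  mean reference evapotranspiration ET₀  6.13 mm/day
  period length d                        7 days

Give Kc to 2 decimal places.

ETc = Kc × ET₀ × d  ⇒  Kc = ETc / (ET₀ × d)
Kc = 42.1 / (6.13 × 7) = 42.1 / 42.91 = 0.9811

0.98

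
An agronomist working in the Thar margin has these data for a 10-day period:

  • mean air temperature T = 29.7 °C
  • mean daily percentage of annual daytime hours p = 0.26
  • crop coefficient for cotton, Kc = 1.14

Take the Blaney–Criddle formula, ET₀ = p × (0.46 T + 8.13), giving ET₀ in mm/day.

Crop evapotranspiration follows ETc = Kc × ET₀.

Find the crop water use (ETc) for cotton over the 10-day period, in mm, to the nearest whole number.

65 mm

ET₀ = 0.26 × (0.46 × 29.7 + 8.13) = 0.26 × 21.792 = 5.6659 mm/d
ETc = Kc × ET₀ = 1.14 × 5.6659 = 6.4591 mm/d
Over 10 days: 6.4591 × 10 = 64.591 mm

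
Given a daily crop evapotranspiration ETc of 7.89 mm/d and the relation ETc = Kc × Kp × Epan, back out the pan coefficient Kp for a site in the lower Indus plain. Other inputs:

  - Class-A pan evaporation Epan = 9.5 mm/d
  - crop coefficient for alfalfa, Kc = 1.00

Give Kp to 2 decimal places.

0.83

ETc = Kc × Kp × Epan  ⇒  Kp = ETc / (Kc × Epan)
Kp = 7.89 / (1.00 × 9.5) = 7.89 / 9.500 = 0.8305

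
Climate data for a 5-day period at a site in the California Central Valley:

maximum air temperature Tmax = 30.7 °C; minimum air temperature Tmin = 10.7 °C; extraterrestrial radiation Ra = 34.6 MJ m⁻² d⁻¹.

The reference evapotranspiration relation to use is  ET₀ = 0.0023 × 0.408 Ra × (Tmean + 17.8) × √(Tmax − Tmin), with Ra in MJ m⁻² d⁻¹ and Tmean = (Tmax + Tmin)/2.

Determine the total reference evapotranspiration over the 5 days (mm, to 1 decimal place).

28.0 mm

Tmean = (30.7 + 10.7)/2 = 20.70 °C
0.408 Ra = 0.408 × 34.6 = 14.1168 mm/d equivalent
ET₀ = 0.0023 × 14.1168 × (20.70 + 17.8) × √20.0 = 0.0023 × 14.1168 × 38.50 × 4.4721 = 5.5903 mm/d
Over 5 days: 5.5903 × 5 = 27.952 mm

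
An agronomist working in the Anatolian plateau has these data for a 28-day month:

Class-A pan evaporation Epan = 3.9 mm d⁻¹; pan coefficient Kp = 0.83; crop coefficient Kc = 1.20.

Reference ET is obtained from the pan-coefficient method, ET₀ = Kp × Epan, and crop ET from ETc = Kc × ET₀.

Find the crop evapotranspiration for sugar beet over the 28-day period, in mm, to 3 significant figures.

ET₀ = 0.83 × 3.9 = 3.2370 mm/d
ETc = Kc × ET₀ = 1.20 × 3.2370 = 3.8844 mm/d
Over 28 days: 3.8844 × 28 = 108.763 mm

109 mm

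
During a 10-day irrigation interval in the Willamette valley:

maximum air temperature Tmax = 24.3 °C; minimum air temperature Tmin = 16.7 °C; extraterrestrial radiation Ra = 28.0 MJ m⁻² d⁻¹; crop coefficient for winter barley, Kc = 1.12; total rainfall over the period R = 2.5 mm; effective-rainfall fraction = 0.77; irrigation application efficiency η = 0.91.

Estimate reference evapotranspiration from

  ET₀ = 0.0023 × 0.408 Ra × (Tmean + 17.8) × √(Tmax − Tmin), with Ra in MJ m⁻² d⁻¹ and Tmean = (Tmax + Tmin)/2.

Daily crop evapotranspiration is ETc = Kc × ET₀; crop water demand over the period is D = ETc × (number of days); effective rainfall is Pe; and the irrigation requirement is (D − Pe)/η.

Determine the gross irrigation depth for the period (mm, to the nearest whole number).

Tmean = (24.3 + 16.7)/2 = 20.50 °C
0.408 Ra = 0.408 × 28.0 = 11.4240 mm/d equivalent
ET₀ = 0.0023 × 11.4240 × (20.50 + 17.8) × √7.6 = 0.0023 × 11.4240 × 38.30 × 2.7568 = 2.7743 mm/d
ETc = Kc × ET₀ = 1.12 × 2.7743 = 3.1072 mm/d
Crop demand D = ETc × 10 d = 3.1072 × 10 = 31.072 mm
Pe = 0.77 × 2.5 = 1.925 mm
D − Pe = 31.072 − 1.925 = 29.147 mm
Gross irrigation = 29.147 / 0.91 = 32.030 mm

32 mm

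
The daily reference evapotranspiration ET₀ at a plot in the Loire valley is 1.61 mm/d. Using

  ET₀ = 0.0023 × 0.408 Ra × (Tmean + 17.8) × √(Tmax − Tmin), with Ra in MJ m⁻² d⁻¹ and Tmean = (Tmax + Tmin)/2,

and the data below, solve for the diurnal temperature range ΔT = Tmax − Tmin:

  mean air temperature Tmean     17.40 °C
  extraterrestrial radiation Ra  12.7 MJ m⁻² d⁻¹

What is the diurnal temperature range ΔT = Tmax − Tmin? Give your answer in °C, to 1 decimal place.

14.7 °C

√ΔT = ET₀ / [0.0023 × 0.408 × Ra × (Tmean+17.8)] = 1.61 / (0.0023 × 5.1816 × 35.20) = 3.8379
ΔT = 3.8379² = 14.729 °C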